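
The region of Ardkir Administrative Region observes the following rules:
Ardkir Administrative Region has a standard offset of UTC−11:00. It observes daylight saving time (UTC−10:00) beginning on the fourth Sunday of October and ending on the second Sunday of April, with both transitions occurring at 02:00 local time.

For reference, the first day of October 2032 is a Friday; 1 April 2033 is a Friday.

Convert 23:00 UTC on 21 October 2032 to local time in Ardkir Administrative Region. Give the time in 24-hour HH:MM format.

12:00

1 October 2032 is a Friday, so the first Sunday is October 3 and the fourth is October 24.
1 April 2033 is a Friday, so the first Sunday is April 3 and the second is April 10.
At the standard offset (UTC−11:00), 23:00 UTC − 11h = 12:00 Ardkir Administrative Region standard time.
Daylight saving runs 24 October 2032 – 10 April 2033; the standard-time date in Ardkir Administrative Region, 21 October 2032, is outside that window, so Ardkir Administrative Region is on standard time at UTC−11:00.
23:00 UTC − 11h = 12:00 local.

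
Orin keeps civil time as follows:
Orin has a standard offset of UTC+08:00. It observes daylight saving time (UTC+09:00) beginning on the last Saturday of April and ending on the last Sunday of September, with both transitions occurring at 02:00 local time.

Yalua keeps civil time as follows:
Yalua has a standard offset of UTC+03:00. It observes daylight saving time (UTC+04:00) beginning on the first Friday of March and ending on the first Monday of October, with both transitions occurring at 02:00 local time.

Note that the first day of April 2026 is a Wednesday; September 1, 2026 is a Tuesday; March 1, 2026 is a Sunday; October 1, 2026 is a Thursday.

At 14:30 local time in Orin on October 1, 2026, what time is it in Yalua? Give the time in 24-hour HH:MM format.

1 April 2026 is a Wednesday, so Saturdays fall on 4, 11, 18, 25; the last is April 25.
1 September 2026 is a Tuesday, so Sundays fall on 6, 13, 20, 27; the last is September 27.
Daylight saving runs 25 April – 27 September; October 1, 2026 is outside that window, so Orin is on standard time at UTC+08:00.
14:30 Orin − 8h = 06:30 UTC.
1 March 2026 is a Sunday, so the first Friday is March 6.
1 October 2026 is a Thursday, so the first Monday is October 5.
At the standard offset (UTC+03:00), 06:30 UTC + 3h = 09:30 Yalua standard time.
Daylight saving runs 6 March – 5 October; the standard-time date in Yalua, October 1, 2026, is inside that window, so Yalua is at UTC+04:00.
06:30 UTC + 4h = 10:30 Yalua.

10:30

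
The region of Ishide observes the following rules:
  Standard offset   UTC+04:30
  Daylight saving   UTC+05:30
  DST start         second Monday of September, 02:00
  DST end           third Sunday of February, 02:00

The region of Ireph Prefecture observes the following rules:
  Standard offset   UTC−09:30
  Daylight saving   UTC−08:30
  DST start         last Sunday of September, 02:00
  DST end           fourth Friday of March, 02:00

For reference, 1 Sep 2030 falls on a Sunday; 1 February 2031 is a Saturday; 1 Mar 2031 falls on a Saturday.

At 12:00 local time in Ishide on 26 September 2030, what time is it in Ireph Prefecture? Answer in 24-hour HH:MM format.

21:00

1 September 2030 is a Sunday, so the first Monday is September 2 and the second is September 9.
1 February 2031 is a Saturday, so the first Sunday is February 2 and the third is February 16.
26 September 2030 falls between 9 September 2030 and 16 February 2031, so daylight saving is in effect and Ishide is at UTC+05:30.
12:00 Ishide − 5h30m = 06:30 UTC.
1 September 2030 is a Sunday, so Sundays fall on 1, 8, 15, 22, 29; the last is September 29.
1 March 2031 is a Saturday, so the first Friday is March 7 and the fourth is March 28.
At the standard offset (UTC−09:30), 06:30 UTC − 9h30m = 21:00 Ireph Prefecture standard time (rolling into the previous day, 25 September 2030).
Daylight saving runs 29 September 2030 – 28 March 2031; the standard-time date in Ireph Prefecture, 25 September 2030, is outside that window, so Ireph Prefecture is on standard time at UTC−09:30.
06:30 UTC − 9h30m = 21:00 Ireph Prefecture (rolling into the previous day, 25 September 2030).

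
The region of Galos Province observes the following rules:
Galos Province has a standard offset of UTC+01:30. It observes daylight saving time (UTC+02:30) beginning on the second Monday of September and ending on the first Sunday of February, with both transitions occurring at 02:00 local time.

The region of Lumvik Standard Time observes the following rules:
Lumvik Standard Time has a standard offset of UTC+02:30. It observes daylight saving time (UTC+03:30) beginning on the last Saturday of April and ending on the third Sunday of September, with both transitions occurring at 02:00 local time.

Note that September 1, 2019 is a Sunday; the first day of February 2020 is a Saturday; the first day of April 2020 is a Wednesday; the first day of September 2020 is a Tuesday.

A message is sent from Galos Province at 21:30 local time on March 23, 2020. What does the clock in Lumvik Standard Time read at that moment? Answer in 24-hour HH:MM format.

22:30

1 September 2019 is a Sunday, so the first Monday is September 2 and the second is September 9.
1 February 2020 is a Saturday, so the first Sunday is February 2.
March 23, 2020 does not fall between 9 September 2019 and 2 February 2020, so daylight saving is not in effect and Galos Province is at UTC+01:30.
21:30 Galos Province − 1h30m = 20:00 UTC.
1 April 2020 is a Wednesday, so Saturdays fall on 4, 11, 18, 25; the last is April 25.
1 September 2020 is a Tuesday, so the first Sunday is September 6 and the third is September 20.
At the standard offset (UTC+02:30), 20:00 UTC + 2h30m = 22:30 Lumvik Standard Time standard time.
Daylight saving runs 25 April – 20 September; the standard-time date in Lumvik Standard Time, March 23, 2020, is outside that window, so Lumvik Standard Time is on standard time at UTC+02:30.
20:00 UTC + 2h30m = 22:30 Lumvik Standard Time.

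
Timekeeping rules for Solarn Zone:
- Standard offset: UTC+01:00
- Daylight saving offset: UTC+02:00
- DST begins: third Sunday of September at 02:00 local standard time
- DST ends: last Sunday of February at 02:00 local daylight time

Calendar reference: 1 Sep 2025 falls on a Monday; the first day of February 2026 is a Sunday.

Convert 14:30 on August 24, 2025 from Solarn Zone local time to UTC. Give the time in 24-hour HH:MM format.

13:30

1 September 2025 is a Monday, so the first Sunday is September 7 and the third is September 21.
1 February 2026 is a Sunday, so Sundays fall on 1, 8, 15, 22; the last is February 22.
August 24, 2025 does not fall between 21 September 2025 and 22 February 2026, so daylight saving is not in effect and Solarn Zone is at UTC+01:00.
14:30 local − 1h = 13:30 UTC.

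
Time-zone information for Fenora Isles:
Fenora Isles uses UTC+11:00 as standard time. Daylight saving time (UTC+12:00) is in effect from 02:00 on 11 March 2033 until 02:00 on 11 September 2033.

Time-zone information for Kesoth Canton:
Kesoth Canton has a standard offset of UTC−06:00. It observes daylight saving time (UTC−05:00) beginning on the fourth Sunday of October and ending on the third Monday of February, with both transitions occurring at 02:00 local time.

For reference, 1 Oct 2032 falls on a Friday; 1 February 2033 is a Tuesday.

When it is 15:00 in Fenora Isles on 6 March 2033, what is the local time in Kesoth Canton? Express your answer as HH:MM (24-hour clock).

6 March 2033 is outside the daylight-saving period (11 March – 11 September), so Fenora Isles is on standard time, UTC+11:00.
15:00 Fenora Isles − 11h = 04:00 UTC.
1 October 2032 is a Friday, so the first Sunday is October 3 and the fourth is October 24.
1 February 2033 is a Tuesday, so the first Monday is February 7 and the third is February 21.
At the standard offset (UTC−06:00), 04:00 UTC − 6h = 22:00 Kesoth Canton standard time (rolling into the previous day, 5 March 2033).
The standard-time date in Kesoth Canton, 5 March 2033, is outside the daylight-saving period (24 October 2032 – 21 February 2033), so Kesoth Canton is on standard time, UTC−06:00.
04:00 UTC − 6h = 22:00 Kesoth Canton (rolling into the previous day, 5 March 2033).

22:00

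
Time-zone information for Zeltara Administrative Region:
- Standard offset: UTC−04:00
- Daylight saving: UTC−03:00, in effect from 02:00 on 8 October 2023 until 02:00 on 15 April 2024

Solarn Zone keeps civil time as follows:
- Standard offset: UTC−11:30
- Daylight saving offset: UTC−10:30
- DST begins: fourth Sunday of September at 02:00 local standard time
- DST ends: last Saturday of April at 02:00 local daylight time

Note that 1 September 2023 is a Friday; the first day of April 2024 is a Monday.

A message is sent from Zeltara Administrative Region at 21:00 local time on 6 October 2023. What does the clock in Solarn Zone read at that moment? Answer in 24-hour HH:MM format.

14:30

6 October 2023 does not fall between 8 October 2023 and 15 April 2024, so daylight saving is not in effect and Zeltara Administrative Region is at UTC−04:00.
21:00 Zeltara Administrative Region + 4h = 01:00 UTC (rolling into the next day, 7 October 2023).
1 September 2023 is a Friday, so the first Sunday is September 3 and the fourth is September 24.
1 April 2024 is a Monday, so Saturdays fall on 6, 13, 20, 27; the last is April 27.
At the standard offset (UTC−11:30), 01:00 UTC − 11h30m = 13:30 Solarn Zone standard time (rolling into the previous day, 6 October 2023).
The standard-time date in Solarn Zone, 6 October 2023, lies within the daylight-saving period (24 September 2023 – 27 April 2024), so Solarn Zone is on daylight time, UTC−10:30.
01:00 UTC − 10h30m = 14:30 Solarn Zone (rolling into the previous day, 6 October 2023).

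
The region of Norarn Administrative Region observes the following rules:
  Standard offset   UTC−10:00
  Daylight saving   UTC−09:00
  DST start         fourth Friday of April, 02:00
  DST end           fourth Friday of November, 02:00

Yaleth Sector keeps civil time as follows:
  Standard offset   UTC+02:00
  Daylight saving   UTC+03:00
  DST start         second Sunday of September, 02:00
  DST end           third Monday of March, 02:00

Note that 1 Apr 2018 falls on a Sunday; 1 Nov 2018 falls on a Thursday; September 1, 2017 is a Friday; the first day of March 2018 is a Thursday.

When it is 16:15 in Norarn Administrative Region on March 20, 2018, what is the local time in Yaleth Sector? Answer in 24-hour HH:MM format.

1 April 2018 is a Sunday, so the first Friday is April 6 and the fourth is April 27.
1 November 2018 is a Thursday, so the first Friday is November 2 and the fourth is November 23.
Daylight saving runs 27 April – 23 November; March 20, 2018 is outside that window, so Norarn Administrative Region is on standard time at UTC−10:00.
16:15 Norarn Administrative Region + 10h = 02:15 UTC (rolling into the next day, 21 March 2018).
1 September 2017 is a Friday, so the first Sunday is September 3 and the second is September 10.
1 March 2018 is a Thursday, so the first Monday is March 5 and the third is March 19.
At the standard offset (UTC+02:00), 02:15 UTC + 2h = 04:15 Yaleth Sector standard time.
Daylight saving runs 10 September 2017 – 19 March 2018; the standard-time date in Yaleth Sector, March 21, 2018, is outside that window, so Yaleth Sector is on standard time at UTC+02:00.
02:15 UTC + 2h = 04:15 Yaleth Sector.

04:15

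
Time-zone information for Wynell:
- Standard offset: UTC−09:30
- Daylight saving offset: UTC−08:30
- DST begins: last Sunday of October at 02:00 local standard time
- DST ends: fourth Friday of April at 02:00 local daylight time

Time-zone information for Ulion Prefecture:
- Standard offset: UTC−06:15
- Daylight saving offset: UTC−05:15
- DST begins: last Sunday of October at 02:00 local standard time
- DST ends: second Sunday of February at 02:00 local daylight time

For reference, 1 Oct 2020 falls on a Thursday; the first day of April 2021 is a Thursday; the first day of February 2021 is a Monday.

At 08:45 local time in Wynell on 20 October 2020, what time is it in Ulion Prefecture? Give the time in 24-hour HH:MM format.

12:00

1 October 2020 is a Thursday, so Sundays fall on 4, 11, 18, 25; the last is October 25.
1 April 2021 is a Thursday, so the first Friday is April 2 and the fourth is April 23.
Daylight saving runs 25 October 2020 – 23 April 2021; 20 October 2020 is outside that window, so Wynell is on standard time at UTC−09:30.
08:45 Wynell + 9h30m = 18:15 UTC.
1 October 2020 is a Thursday, so Sundays fall on 4, 11, 18, 25; the last is October 25.
1 February 2021 is a Monday, so the first Sunday is February 7 and the second is February 14.
At the standard offset (UTC−06:15), 18:15 UTC − 6h15m = 12:00 Ulion Prefecture standard time.
The standard-time date in Ulion Prefecture, 20 October 2020, does not fall between 25 October 2020 and 14 February 2021, so daylight saving is not in effect and Ulion Prefecture is at UTC−06:15.
18:15 UTC − 6h15m = 12:00 Ulion Prefecture.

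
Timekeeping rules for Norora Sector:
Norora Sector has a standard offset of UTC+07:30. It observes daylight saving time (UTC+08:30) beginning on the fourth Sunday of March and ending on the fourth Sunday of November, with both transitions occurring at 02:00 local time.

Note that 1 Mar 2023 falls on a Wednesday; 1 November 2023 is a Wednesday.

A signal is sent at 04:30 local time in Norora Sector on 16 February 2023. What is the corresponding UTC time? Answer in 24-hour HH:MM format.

1 March 2023 is a Wednesday, so the first Sunday is March 5 and the fourth is March 26.
1 November 2023 is a Wednesday, so the first Sunday is November 5 and the fourth is November 26.
Daylight saving runs 26 March – 26 November; 16 February 2023 is outside that window, so Norora Sector is on standard time at UTC+07:30.
04:30 local − 7h30m = 21:00 UTC (rolling into the previous day, 15 February 2023).

21:00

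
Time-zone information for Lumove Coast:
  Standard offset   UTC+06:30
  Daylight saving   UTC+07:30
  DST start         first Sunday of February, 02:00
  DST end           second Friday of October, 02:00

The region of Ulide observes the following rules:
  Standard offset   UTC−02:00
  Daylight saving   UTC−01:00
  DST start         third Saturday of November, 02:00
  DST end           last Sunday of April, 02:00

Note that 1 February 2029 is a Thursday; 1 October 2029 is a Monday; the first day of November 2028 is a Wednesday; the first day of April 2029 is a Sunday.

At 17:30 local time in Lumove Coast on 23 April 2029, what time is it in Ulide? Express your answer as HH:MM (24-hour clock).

1 February 2029 is a Thursday, so the first Sunday is February 4.
1 October 2029 is a Monday, so the first Friday is October 5 and the second is October 12.
23 April 2029 falls between 4 February and 12 October, so daylight saving is in effect and Lumove Coast is at UTC+07:30.
17:30 Lumove Coast − 7h30m = 10:00 UTC.
1 November 2028 is a Wednesday, so the first Saturday is November 4 and the third is November 18.
1 April 2029 is a Sunday, so Sundays fall on 1, 8, 15, 22, 29; the last is April 29.
At the standard offset (UTC−02:00), 10:00 UTC − 2h = 08:00 Ulide standard time.
The standard-time date in Ulide, 23 April 2029, lies within the daylight-saving period (18 November 2028 – 29 April 2029), so Ulide is on daylight time, UTC−01:00.
10:00 UTC − 1h = 09:00 Ulide.

09:00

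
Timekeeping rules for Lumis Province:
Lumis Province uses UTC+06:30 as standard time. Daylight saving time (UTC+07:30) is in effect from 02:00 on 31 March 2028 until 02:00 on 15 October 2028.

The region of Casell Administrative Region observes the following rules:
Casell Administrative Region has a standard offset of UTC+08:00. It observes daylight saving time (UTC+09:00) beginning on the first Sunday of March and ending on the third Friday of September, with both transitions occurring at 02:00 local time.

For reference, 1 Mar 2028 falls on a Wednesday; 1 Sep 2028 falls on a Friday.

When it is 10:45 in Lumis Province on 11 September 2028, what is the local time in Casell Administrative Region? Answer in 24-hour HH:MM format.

12:15

11 September 2028 falls between 31 March and 15 October, so daylight saving is in effect and Lumis Province is at UTC+07:30.
10:45 Lumis Province − 7h30m = 03:15 UTC.
1 March 2028 is a Wednesday, so the first Sunday is March 5.
1 September 2028 is a Friday, so the first Friday is September 1 and the third is September 15.
At the standard offset (UTC+08:00), 03:15 UTC + 8h = 11:15 Casell Administrative Region standard time.
Daylight saving runs 5 March – 15 September; the standard-time date in Casell Administrative Region, 11 September 2028, is inside that window, so Casell Administrative Region is at UTC+09:00.
03:15 UTC + 9h = 12:15 Casell Administrative Region.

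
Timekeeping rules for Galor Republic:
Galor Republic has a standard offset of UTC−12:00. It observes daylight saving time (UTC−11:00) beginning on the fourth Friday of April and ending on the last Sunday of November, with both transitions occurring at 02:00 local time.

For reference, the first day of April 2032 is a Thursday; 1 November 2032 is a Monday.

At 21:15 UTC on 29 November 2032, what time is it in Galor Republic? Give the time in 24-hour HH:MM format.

1 April 2032 is a Thursday, so the first Friday is April 2 and the fourth is April 23.
1 November 2032 is a Monday, so Sundays fall on 7, 14, 21, 28; the last is November 28.
At the standard offset (UTC−12:00), 21:15 UTC − 12h = 09:15 Galor Republic standard time.
The standard-time date in Galor Republic, 29 November 2032, is outside the daylight-saving period (23 April – 28 November), so Galor Republic is on standard time, UTC−12:00.
21:15 UTC − 12h = 09:15 local.

09:15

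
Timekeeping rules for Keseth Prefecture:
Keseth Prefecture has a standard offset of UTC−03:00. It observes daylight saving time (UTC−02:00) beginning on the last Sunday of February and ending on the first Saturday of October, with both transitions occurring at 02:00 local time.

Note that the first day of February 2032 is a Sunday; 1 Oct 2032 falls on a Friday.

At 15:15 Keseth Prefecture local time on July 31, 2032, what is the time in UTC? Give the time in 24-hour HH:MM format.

1 February 2032 is a Sunday, so Sundays fall on 1, 8, 15, 22, 29; the last is February 29.
1 October 2032 is a Friday, so the first Saturday is October 2.
July 31, 2032 falls between 29 February and 2 October, so daylight saving is in effect and Keseth Prefecture is at UTC−02:00.
15:15 local + 2h = 17:15 UTC.

17:15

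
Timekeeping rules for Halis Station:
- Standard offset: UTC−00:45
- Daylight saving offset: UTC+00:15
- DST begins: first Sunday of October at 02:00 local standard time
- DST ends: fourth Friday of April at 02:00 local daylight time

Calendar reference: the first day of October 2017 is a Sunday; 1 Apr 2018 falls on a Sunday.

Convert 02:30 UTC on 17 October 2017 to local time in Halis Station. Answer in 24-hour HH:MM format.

1 October 2017 is a Sunday, so the first Sunday is October 1.
1 April 2018 is a Sunday, so the first Friday is April 6 and the fourth is April 27.
At the standard offset (UTC−00:45), 02:30 UTC − 0h45m = 01:45 Halis Station standard time.
Daylight saving runs 1 October 2017 – 27 April 2018; the standard-time date in Halis Station, 17 October 2017, is inside that window, so Halis Station is at UTC+00:15.
02:30 UTC + 0h15m = 02:45 local.

02:45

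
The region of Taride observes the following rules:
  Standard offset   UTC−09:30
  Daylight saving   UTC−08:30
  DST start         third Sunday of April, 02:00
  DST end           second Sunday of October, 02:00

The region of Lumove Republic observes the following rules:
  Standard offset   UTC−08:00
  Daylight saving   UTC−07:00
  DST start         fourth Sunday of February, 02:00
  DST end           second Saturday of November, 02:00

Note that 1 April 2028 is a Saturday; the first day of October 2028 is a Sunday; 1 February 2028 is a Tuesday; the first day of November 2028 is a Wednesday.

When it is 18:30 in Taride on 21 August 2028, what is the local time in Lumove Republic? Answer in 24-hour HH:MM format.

1 April 2028 is a Saturday, so the first Sunday is April 2 and the third is April 16.
1 October 2028 is a Sunday, so the first Sunday is October 1 and the second is October 8.
Daylight saving runs 16 April – 8 October; 21 August 2028 is inside that window, so Taride is at UTC−08:30.
18:30 Taride + 8h30m = 03:00 UTC (rolling into the next day, 22 August 2028).
1 February 2028 is a Tuesday, so the first Sunday is February 6 and the fourth is February 27.
1 November 2028 is a Wednesday, so the first Saturday is November 4 and the second is November 11.
At the standard offset (UTC−08:00), 03:00 UTC − 8h = 19:00 Lumove Republic standard time (rolling into the previous day, 21 August 2028).
Daylight saving runs 27 February – 11 November; the standard-time date in Lumove Republic, 21 August 2028, is inside that window, so Lumove Republic is at UTC−07:00.
03:00 UTC − 7h = 20:00 Lumove Republic (rolling into the previous day, 21 August 2028).

20:00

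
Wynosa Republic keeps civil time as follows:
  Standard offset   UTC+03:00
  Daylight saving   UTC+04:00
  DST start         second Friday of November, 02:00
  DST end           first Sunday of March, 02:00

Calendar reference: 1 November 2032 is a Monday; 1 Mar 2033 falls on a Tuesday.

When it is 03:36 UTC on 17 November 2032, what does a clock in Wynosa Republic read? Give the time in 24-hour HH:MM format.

1 November 2032 is a Monday, so the first Friday is November 5 and the second is November 12.
1 March 2033 is a Tuesday, so the first Sunday is March 6.
At the standard offset (UTC+03:00), 03:36 UTC + 3h = 06:36 Wynosa Republic standard time.
Daylight saving runs 12 November 2032 – 6 March 2033; the standard-time date in Wynosa Republic, 17 November 2032, is inside that window, so Wynosa Republic is at UTC+04:00.
03:36 UTC + 4h = 07:36 local.

07:36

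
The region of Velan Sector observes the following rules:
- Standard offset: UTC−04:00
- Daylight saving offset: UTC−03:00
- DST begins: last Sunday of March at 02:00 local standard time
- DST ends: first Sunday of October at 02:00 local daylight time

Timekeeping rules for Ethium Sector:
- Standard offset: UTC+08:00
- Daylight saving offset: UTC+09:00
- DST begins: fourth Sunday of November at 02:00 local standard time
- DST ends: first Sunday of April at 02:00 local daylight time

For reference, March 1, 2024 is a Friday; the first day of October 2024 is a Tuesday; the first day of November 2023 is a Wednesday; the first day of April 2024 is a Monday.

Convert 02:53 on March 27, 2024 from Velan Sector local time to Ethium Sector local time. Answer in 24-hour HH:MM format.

15:53

1 March 2024 is a Friday, so Sundays fall on 3, 10, 17, 24, 31; the last is March 31.
1 October 2024 is a Tuesday, so the first Sunday is October 6.
March 27, 2024 does not fall between 31 March and 6 October, so daylight saving is not in effect and Velan Sector is at UTC−04:00.
02:53 Velan Sector + 4h = 06:53 UTC.
1 November 2023 is a Wednesday, so the first Sunday is November 5 and the fourth is November 26.
1 April 2024 is a Monday, so the first Sunday is April 7.
At the standard offset (UTC+08:00), 06:53 UTC + 8h = 14:53 Ethium Sector standard time.
The standard-time date in Ethium Sector, March 27, 2024, falls between 26 November 2023 and 7 April 2024, so daylight saving is in effect and Ethium Sector is at UTC+09:00.
06:53 UTC + 9h = 15:53 Ethium Sector.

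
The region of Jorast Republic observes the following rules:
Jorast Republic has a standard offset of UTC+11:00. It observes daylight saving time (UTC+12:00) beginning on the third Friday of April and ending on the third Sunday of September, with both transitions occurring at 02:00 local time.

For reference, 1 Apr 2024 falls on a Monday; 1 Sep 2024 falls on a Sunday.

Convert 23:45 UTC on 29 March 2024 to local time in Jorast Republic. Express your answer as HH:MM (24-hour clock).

1 April 2024 is a Monday, so the first Friday is April 5 and the third is April 19.
1 September 2024 is a Sunday, so the first Sunday is September 1 and the third is September 15.
At the standard offset (UTC+11:00), 23:45 UTC + 11h = 10:45 Jorast Republic standard time (rolling into the next day, 30 March 2024).
The standard-time date in Jorast Republic, 30 March 2024, does not fall between 19 April and 15 September, so daylight saving is not in effect and Jorast Republic is at UTC+11:00.
23:45 UTC + 11h = 10:45 local (rolling into the next day, 30 March 2024).

10:45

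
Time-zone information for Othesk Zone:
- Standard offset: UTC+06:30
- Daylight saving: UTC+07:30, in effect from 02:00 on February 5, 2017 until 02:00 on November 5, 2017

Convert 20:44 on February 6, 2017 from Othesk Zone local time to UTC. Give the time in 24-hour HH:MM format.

February 6, 2017 falls between 5 February and 5 November, so daylight saving is in effect and Othesk Zone is at UTC+07:30.
20:44 local − 7h30m = 13:14 UTC.

13:14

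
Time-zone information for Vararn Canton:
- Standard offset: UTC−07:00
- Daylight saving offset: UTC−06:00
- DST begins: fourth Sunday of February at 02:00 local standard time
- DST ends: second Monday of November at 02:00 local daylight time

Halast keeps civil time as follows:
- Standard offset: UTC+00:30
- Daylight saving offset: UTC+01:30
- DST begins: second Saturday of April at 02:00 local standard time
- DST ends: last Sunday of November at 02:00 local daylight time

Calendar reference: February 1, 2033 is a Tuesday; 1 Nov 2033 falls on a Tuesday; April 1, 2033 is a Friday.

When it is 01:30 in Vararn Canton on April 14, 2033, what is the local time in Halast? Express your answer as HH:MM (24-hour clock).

09:00

1 February 2033 is a Tuesday, so the first Sunday is February 6 and the fourth is February 27.
1 November 2033 is a Tuesday, so the first Monday is November 7 and the second is November 14.
April 14, 2033 falls between 27 February and 14 November, so daylight saving is in effect and Vararn Canton is at UTC−06:00.
01:30 Vararn Canton + 6h = 07:30 UTC.
1 April 2033 is a Friday, so the first Saturday is April 2 and the second is April 9.
1 November 2033 is a Tuesday, so Sundays fall on 6, 13, 20, 27; the last is November 27.
At the standard offset (UTC+00:30), 07:30 UTC + 0h30m = 08:00 Halast standard time.
The standard-time date in Halast, April 14, 2033, falls between 9 April and 27 November, so daylight saving is in effect and Halast is at UTC+01:30.
07:30 UTC + 1h30m = 09:00 Halast.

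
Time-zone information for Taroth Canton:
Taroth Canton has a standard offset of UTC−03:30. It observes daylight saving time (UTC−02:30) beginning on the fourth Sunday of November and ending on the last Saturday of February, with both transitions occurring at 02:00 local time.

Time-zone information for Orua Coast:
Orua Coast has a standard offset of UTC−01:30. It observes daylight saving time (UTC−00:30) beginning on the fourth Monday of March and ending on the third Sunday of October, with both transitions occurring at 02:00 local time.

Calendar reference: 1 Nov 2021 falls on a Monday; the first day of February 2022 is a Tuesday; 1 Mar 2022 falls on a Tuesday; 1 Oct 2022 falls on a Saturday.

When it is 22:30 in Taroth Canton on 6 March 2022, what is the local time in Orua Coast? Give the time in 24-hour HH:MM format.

00:30

1 November 2021 is a Monday, so the first Sunday is November 7 and the fourth is November 28.
1 February 2022 is a Tuesday, so Saturdays fall on 5, 12, 19, 26; the last is February 26.
6 March 2022 does not fall between 28 November 2021 and 26 February 2022, so daylight saving is not in effect and Taroth Canton is at UTC−03:30.
22:30 Taroth Canton + 3h30m = 02:00 UTC (rolling into the next day, 7 March 2022).
1 March 2022 is a Tuesday, so the first Monday is March 7 and the fourth is March 28.
1 October 2022 is a Saturday, so the first Sunday is October 2 and the third is October 16.
At the standard offset (UTC−01:30), 02:00 UTC − 1h30m = 00:30 Orua Coast standard time.
The standard-time date in Orua Coast, 7 March 2022, is outside the daylight-saving period (28 March – 16 October), so Orua Coast is on standard time, UTC−01:30.
02:00 UTC − 1h30m = 00:30 Orua Coast.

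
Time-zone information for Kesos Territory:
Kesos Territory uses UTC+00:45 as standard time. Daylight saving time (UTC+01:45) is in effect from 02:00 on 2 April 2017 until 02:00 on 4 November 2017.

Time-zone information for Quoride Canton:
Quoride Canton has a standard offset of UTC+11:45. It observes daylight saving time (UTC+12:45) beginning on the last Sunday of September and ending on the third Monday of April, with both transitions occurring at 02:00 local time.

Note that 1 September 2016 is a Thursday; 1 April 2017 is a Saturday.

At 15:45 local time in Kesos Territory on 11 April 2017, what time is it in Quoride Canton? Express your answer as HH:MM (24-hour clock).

Daylight saving runs 2 April – 4 November; 11 April 2017 is inside that window, so Kesos Territory is at UTC+01:45.
15:45 Kesos Territory − 1h45m = 14:00 UTC.
1 September 2016 is a Thursday, so Sundays fall on 4, 11, 18, 25; the last is September 25.
1 April 2017 is a Saturday, so the first Monday is April 3 and the third is April 17.
At the standard offset (UTC+11:45), 14:00 UTC + 11h45m = 01:45 Quoride Canton standard time (rolling into the next day, 12 April 2017).
The standard-time date in Quoride Canton, 12 April 2017, lies within the daylight-saving period (25 September 2016 – 17 April 2017), so Quoride Canton is on daylight time, UTC+12:45.
14:00 UTC + 12h45m = 02:45 Quoride Canton (rolling into the next day, 12 April 2017).

02:45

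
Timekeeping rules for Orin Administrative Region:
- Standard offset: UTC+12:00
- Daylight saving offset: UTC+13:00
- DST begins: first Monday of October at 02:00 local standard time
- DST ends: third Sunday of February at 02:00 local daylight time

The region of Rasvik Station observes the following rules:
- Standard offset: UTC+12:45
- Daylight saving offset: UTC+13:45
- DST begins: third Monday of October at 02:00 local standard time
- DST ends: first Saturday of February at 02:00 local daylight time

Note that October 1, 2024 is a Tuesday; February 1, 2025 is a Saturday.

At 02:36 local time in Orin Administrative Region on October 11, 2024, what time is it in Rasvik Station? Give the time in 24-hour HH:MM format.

1 October 2024 is a Tuesday, so the first Monday is October 7.
1 February 2025 is a Saturday, so the first Sunday is February 2 and the third is February 16.
Daylight saving runs 7 October 2024 – 16 February 2025; October 11, 2024 is inside that window, so Orin Administrative Region is at UTC+13:00.
02:36 Orin Administrative Region − 13h = 13:36 UTC (rolling into the previous day, 10 October 2024).
1 October 2024 is a Tuesday, so the first Monday is October 7 and the third is October 21.
1 February 2025 is a Saturday, so the first Saturday is February 1.
At the standard offset (UTC+12:45), 13:36 UTC + 12h45m = 02:21 Rasvik Station standard time (rolling into the next day, 11 October 2024).
The standard-time date in Rasvik Station, October 11, 2024, does not fall between 21 October 2024 and 1 February 2025, so daylight saving is not in effect and Rasvik Station is at UTC+12:45.
13:36 UTC + 12h45m = 02:21 Rasvik Station (rolling into the next day, 11 October 2024).

02:21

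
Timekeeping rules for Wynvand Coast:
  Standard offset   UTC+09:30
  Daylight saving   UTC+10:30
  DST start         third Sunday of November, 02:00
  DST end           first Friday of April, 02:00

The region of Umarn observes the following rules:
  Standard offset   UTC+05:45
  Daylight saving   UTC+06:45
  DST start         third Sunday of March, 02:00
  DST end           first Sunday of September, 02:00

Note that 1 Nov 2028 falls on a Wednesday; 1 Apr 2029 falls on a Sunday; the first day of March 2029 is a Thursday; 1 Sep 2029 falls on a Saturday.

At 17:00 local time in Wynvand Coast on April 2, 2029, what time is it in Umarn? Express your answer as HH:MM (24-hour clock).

13:15

1 November 2028 is a Wednesday, so the first Sunday is November 5 and the third is November 19.
1 April 2029 is a Sunday, so the first Friday is April 6.
April 2, 2029 falls between 19 November 2028 and 6 April 2029, so daylight saving is in effect and Wynvand Coast is at UTC+10:30.
17:00 Wynvand Coast − 10h30m = 06:30 UTC.
1 March 2029 is a Thursday, so the first Sunday is March 4 and the third is March 18.
1 September 2029 is a Saturday, so the first Sunday is September 2.
At the standard offset (UTC+05:45), 06:30 UTC + 5h45m = 12:15 Umarn standard time.
Daylight saving runs 18 March – 2 September; the standard-time date in Umarn, April 2, 2029, is inside that window, so Umarn is at UTC+06:45.
06:30 UTC + 6h45m = 13:15 Umarn.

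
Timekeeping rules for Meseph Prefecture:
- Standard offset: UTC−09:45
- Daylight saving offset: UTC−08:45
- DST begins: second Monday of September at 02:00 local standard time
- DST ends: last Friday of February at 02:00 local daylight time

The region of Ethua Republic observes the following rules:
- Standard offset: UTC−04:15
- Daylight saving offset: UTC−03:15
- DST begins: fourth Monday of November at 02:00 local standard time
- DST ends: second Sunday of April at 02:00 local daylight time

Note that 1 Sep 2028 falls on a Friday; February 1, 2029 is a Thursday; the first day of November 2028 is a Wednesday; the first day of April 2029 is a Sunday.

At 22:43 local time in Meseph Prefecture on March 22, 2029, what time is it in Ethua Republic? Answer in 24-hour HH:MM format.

1 September 2028 is a Friday, so the first Monday is September 4 and the second is September 11.
1 February 2029 is a Thursday, so Fridays fall on 2, 9, 16, 23; the last is February 23.
March 22, 2029 does not fall between 11 September 2028 and 23 February 2029, so daylight saving is not in effect and Meseph Prefecture is at UTC−09:45.
22:43 Meseph Prefecture + 9h45m = 08:28 UTC (rolling into the next day, 23 March 2029).
1 November 2028 is a Wednesday, so the first Monday is November 6 and the fourth is November 27.
1 April 2029 is a Sunday, so the first Sunday is April 1 and the second is April 8.
At the standard offset (UTC−04:15), 08:28 UTC − 4h15m = 04:13 Ethua Republic standard time.
The standard-time date in Ethua Republic, March 23, 2029, lies within the daylight-saving period (27 November 2028 – 8 April 2029), so Ethua Republic is on daylight time, UTC−03:15.
08:28 UTC − 3h15m = 05:13 Ethua Republic.

05:13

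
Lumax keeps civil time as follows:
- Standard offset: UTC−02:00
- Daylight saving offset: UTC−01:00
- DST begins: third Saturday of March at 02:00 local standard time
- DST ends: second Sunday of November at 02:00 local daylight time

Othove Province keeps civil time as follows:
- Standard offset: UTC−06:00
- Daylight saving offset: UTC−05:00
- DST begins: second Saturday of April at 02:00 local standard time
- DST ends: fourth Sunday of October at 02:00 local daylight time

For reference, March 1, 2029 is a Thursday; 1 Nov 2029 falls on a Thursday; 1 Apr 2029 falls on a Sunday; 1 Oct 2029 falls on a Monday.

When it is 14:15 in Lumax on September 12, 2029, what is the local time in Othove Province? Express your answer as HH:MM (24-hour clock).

1 March 2029 is a Thursday, so the first Saturday is March 3 and the third is March 17.
1 November 2029 is a Thursday, so the first Sunday is November 4 and the second is November 11.
September 12, 2029 lies within the daylight-saving period (17 March – 11 November), so Lumax is on daylight time, UTC−01:00.
14:15 Lumax + 1h = 15:15 UTC.
1 April 2029 is a Sunday, so the first Saturday is April 7 and the second is April 14.
1 October 2029 is a Monday, so the first Sunday is October 7 and the fourth is October 28.
At the standard offset (UTC−06:00), 15:15 UTC − 6h = 09:15 Othove Province standard time.
The standard-time date in Othove Province, September 12, 2029, falls between 14 April and 28 October, so daylight saving is in effect and Othove Province is at UTC−05:00.
15:15 UTC − 5h = 10:15 Othove Province.

10:15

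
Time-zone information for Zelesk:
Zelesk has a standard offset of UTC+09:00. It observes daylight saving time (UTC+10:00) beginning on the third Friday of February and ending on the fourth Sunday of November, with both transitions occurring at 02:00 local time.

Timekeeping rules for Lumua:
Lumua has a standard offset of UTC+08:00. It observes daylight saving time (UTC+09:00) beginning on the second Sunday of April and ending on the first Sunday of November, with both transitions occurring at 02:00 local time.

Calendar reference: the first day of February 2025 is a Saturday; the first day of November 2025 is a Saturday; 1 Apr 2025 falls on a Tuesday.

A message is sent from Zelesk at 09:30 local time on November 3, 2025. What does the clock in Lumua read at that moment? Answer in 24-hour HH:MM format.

07:30

1 February 2025 is a Saturday, so the first Friday is February 7 and the third is February 21.
1 November 2025 is a Saturday, so the first Sunday is November 2 and the fourth is November 23.
Daylight saving runs 21 February – 23 November; November 3, 2025 is inside that window, so Zelesk is at UTC+10:00.
09:30 Zelesk − 10h = 23:30 UTC (rolling into the previous day, 2 November 2025).
1 April 2025 is a Tuesday, so the first Sunday is April 6 and the second is April 13.
1 November 2025 is a Saturday, so the first Sunday is November 2.
At the standard offset (UTC+08:00), 23:30 UTC + 8h = 07:30 Lumua standard time (rolling into the next day, 3 November 2025).
The standard-time date in Lumua, November 3, 2025, is outside the daylight-saving period (13 April – 2 November), so Lumua is on standard time, UTC+08:00.
23:30 UTC + 8h = 07:30 Lumua (rolling into the next day, 3 November 2025).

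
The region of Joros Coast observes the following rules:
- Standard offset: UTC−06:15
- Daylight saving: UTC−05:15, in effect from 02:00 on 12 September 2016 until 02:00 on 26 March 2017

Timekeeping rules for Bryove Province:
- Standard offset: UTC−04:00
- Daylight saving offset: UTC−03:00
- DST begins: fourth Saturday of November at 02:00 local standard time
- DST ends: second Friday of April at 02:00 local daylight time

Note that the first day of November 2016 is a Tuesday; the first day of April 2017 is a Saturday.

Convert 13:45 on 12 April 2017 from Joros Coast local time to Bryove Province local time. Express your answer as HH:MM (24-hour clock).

12 April 2017 is outside the daylight-saving period (12 September 2016 – 26 March 2017), so Joros Coast is on standard time, UTC−06:15.
13:45 Joros Coast + 6h15m = 20:00 UTC.
1 November 2016 is a Tuesday, so the first Saturday is November 5 and the fourth is November 26.
1 April 2017 is a Saturday, so the first Friday is April 7 and the second is April 14.
At the standard offset (UTC−04:00), 20:00 UTC − 4h = 16:00 Bryove Province standard time.
Daylight saving runs 26 November 2016 – 14 April 2017; the standard-time date in Bryove Province, 12 April 2017, is inside that window, so Bryove Province is at UTC−03:00.
20:00 UTC − 3h = 17:00 Bryove Province.

17:00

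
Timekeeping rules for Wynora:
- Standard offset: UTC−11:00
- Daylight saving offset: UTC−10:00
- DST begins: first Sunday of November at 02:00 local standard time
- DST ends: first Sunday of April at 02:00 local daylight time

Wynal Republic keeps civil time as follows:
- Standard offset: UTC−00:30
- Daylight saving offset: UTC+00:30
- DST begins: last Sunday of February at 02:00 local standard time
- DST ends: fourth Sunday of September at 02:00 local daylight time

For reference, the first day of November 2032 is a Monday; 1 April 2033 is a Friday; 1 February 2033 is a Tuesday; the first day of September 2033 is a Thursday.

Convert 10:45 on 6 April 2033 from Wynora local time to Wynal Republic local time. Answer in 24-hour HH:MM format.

1 November 2032 is a Monday, so the first Sunday is November 7.
1 April 2033 is a Friday, so the first Sunday is April 3.
6 April 2033 is outside the daylight-saving period (7 November 2032 – 3 April 2033), so Wynora is on standard time, UTC−11:00.
10:45 Wynora + 11h = 21:45 UTC.
1 February 2033 is a Tuesday, so Sundays fall on 6, 13, 20, 27; the last is February 27.
1 September 2033 is a Thursday, so the first Sunday is September 4 and the fourth is September 25.
At the standard offset (UTC−00:30), 21:45 UTC − 0h30m = 21:15 Wynal Republic standard time.
The standard-time date in Wynal Republic, 6 April 2033, lies within the daylight-saving period (27 February – 25 September), so Wynal Republic is on daylight time, UTC+00:30.
21:45 UTC + 0h30m = 22:15 Wynal Republic.

22:15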